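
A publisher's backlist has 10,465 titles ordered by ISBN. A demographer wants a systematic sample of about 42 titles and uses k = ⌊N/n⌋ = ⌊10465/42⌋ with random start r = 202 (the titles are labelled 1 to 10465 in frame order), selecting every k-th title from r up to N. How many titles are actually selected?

42

k = ⌊10465/42⌋ = 249
Achieved size = ⌊(10465 − 202)/249⌋ + 1 = ⌊10263/249⌋ + 1 = 41 + 1 = 42
(last selection: 202 + 41×249 = 10411 ≤ 10465; next would be 10660 > 10465)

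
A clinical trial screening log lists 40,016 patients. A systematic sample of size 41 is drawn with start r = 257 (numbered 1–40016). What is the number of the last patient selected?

39297

k = 40016/41 = 976
41st selection = r + (41−1)·k = 257 + 40×976 = 257 + 39040 = 39297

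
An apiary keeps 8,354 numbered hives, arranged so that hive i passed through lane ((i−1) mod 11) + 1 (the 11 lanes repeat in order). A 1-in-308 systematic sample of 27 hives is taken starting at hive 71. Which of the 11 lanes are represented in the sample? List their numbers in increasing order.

5

Consecutive selections differ by k = 308, so their lane numbers differ by 308 mod 11 = 0.
gcd(308, 11) = 11, so the sample visits 11/11 = 1 distinct residues mod 11.
Start 71 is lane 5; the lanes hit are 5.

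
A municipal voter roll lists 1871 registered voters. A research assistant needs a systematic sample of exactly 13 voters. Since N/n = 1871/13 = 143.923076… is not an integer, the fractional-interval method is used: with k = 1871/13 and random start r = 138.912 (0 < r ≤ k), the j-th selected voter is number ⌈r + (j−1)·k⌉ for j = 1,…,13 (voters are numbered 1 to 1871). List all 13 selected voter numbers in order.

j=1: r + 0k = 138.912 → ⌈·⌉ = 139
j=2: r + 1k = 282.835076… → ⌈·⌉ = 283
j=3: r + 2k = 426.758153… → ⌈·⌉ = 427
j=4: r + 3k = 570.681230… → ⌈·⌉ = 571
j=5: r + 4k = 714.604307… → ⌈·⌉ = 715
j=6: r + 5k = 858.527384… → ⌈·⌉ = 859
j=7: r + 6k = 1002.450461… → ⌈·⌉ = 1003
j=8: r + 7k = 1146.373538… → ⌈·⌉ = 1147
j=9: r + 8k = 1290.296615… → ⌈·⌉ = 1291
j=10: r + 9k = 1434.219692… → ⌈·⌉ = 1435
j=11: r + 10k = 1578.142769… → ⌈·⌉ = 1579
j=12: r + 11k = 1722.065846… → ⌈·⌉ = 1723
j=13: r + 12k = 1865.988923… → ⌈·⌉ = 1866

139, 283, 427, 571, 715, 859, 1003, 1147, 1291, 1435, 1579, 1723, 1866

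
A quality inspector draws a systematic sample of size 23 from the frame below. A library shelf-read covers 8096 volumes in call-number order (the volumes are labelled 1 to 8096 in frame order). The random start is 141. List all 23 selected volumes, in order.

141, 493, 845, 1197, 1549, 1901, 2253, 2605, 2957, 3309, 3661, 4013, 4365, 4717, 5069, 5421, 5773, 6125, 6477, 6829, 7181, 7533, 7885

k = N/n = 8096/23 = 352
volume 1: 141
volume 2: 141 + 352 = 493
volume 3: 493 + 352 = 845
volume 4: 845 + 352 = 1197
volume 5: 1197 + 352 = 1549
volume 6: 1549 + 352 = 1901
volume 7: 1901 + 352 = 2253
volume 8: 2253 + 352 = 2605
volume 9: 2605 + 352 = 2957
volume 10: 2957 + 352 = 3309
volume 11: 3309 + 352 = 3661
volume 12: 3661 + 352 = 4013
volume 13: 4013 + 352 = 4365
volume 14: 4365 + 352 = 4717
volume 15: 4717 + 352 = 5069
volume 16: 5069 + 352 = 5421
volume 17: 5421 + 352 = 5773
volume 18: 5773 + 352 = 6125
volume 19: 6125 + 352 = 6477
volume 20: 6477 + 352 = 6829
volume 21: 6829 + 352 = 7181
volume 22: 7181 + 352 = 7533
volume 23: 7533 + 352 = 7885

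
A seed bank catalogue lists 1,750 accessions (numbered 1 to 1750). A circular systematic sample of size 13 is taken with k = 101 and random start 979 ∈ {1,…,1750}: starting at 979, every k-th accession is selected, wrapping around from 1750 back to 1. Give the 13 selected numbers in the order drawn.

979, 1080, 1181, 1282, 1383, 1484, 1585, 1686, 37, 138, 239, 340, 441

Selection 1: 979
Selection 2: 979 + 101 = 1080
Selection 3: 1080 + 101 = 1181
Selection 4: 1181 + 101 = 1282
Selection 5: 1282 + 101 = 1383
Selection 6: 1383 + 101 = 1484
Selection 7: 1484 + 101 = 1585
Selection 8: 1585 + 101 = 1686
Selection 9: 1686 + 101 = 1787 → 1787 − 1750 = 37
Selection 10: 37 + 101 = 138
Selection 11: 138 + 101 = 239
Selection 12: 239 + 101 = 340
Selection 13: 340 + 101 = 441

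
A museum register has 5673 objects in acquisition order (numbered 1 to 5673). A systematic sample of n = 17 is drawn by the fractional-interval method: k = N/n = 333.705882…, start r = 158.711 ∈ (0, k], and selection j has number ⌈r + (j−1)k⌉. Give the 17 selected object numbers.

159, 493, 827, 1160, 1494, 1828, 2161, 2495, 2829, 3163, 3496, 3830, 4164, 4497, 4831, 5165, 5499

j=1: r + 0k = 158.711 → ⌈·⌉ = 159
j=2: r + 1k = 492.416882… → ⌈·⌉ = 493
j=3: r + 2k = 826.122764… → ⌈·⌉ = 827
j=4: r + 3k = 1159.828647… → ⌈·⌉ = 1160
j=5: r + 4k = 1493.534529… → ⌈·⌉ = 1494
j=6: r + 5k = 1827.240411… → ⌈·⌉ = 1828
j=7: r + 6k = 2160.946294… → ⌈·⌉ = 2161
j=8: r + 7k = 2494.652176… → ⌈·⌉ = 2495
j=9: r + 8k = 2828.358058… → ⌈·⌉ = 2829
j=10: r + 9k = 3162.063941… → ⌈·⌉ = 3163
j=11: r + 10k = 3495.769823… → ⌈·⌉ = 3496
j=12: r + 11k = 3829.475705… → ⌈·⌉ = 3830
j=13: r + 12k = 4163.181588… → ⌈·⌉ = 4164
j=14: r + 13k = 4496.887470… → ⌈·⌉ = 4497
j=15: r + 14k = 4830.593352… → ⌈·⌉ = 4831
j=16: r + 15k = 5164.299235… → ⌈·⌉ = 5165
j=17: r + 16k = 5498.005117… → ⌈·⌉ = 5499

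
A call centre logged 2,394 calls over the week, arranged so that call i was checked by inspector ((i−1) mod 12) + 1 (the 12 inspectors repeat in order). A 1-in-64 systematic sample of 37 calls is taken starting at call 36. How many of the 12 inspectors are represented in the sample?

Consecutive selections differ by k = 64, so their inspector numbers differ by 64 mod 12 = 4.
gcd(64, 12) = 4, so the sample visits 12/4 = 3 distinct residues mod 12.
Start 36 is inspector 12; the inspectors hit are 4, 8, 12.

3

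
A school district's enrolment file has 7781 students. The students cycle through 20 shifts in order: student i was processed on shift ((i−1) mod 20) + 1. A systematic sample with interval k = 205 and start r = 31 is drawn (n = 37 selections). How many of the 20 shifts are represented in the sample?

4

Consecutive selections differ by k = 205, so their shift numbers differ by 205 mod 20 = 5.
gcd(205, 20) = 5, so the sample visits 20/5 = 4 distinct residues mod 20.
Start 31 is shift 11; the shifts hit are 1, 6, 11, 16.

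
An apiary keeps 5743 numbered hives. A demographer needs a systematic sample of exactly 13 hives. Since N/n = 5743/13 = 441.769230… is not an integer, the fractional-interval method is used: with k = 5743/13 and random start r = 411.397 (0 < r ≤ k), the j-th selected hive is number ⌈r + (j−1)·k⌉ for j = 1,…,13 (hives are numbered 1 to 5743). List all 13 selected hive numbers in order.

j=1: r + 0k = 411.397 → ⌈·⌉ = 412
j=2: r + 1k = 853.166230… → ⌈·⌉ = 854
j=3: r + 2k = 1294.935461… → ⌈·⌉ = 1295
j=4: r + 3k = 1736.704692… → ⌈·⌉ = 1737
j=5: r + 4k = 2178.473923… → ⌈·⌉ = 2179
j=6: r + 5k = 2620.243153… → ⌈·⌉ = 2621
j=7: r + 6k = 3062.012384… → ⌈·⌉ = 3063
j=8: r + 7k = 3503.781615… → ⌈·⌉ = 3504
j=9: r + 8k = 3945.550846… → ⌈·⌉ = 3946
j=10: r + 9k = 4387.320076… → ⌈·⌉ = 4388
j=11: r + 10k = 4829.089307… → ⌈·⌉ = 4830
j=12: r + 11k = 5270.858538… → ⌈·⌉ = 5271
j=13: r + 12k = 5712.627769… → ⌈·⌉ = 5713

412, 854, 1295, 1737, 2179, 2621, 3063, 3504, 3946, 4388, 4830, 5271, 5713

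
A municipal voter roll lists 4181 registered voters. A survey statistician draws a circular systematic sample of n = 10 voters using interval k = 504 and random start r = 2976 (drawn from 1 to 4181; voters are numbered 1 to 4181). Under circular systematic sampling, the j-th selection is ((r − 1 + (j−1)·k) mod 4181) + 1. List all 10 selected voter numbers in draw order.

2976, 3480, 3984, 307, 811, 1315, 1819, 2323, 2827, 3331

Selection 1: 2976
Selection 2: 2976 + 504 = 3480
Selection 3: 3480 + 504 = 3984
Selection 4: 3984 + 504 = 4488 → 4488 − 4181 = 307
Selection 5: 307 + 504 = 811
Selection 6: 811 + 504 = 1315
Selection 7: 1315 + 504 = 1819
Selection 8: 1819 + 504 = 2323
Selection 9: 2323 + 504 = 2827
Selection 10: 2827 + 504 = 3331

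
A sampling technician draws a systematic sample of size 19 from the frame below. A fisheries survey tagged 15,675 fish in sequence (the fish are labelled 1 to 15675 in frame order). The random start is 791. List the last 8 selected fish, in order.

9866, 10691, 11516, 12341, 13166, 13991, 14816, 15641

k = N/n = 15675/19 = 825
12th selection = 791 + 11×825 = 9866
13th: 9866 + 825 = 10691
14th: 10691 + 825 = 11516
15th: 11516 + 825 = 12341
16th: 12341 + 825 = 13166
17th: 13166 + 825 = 13991
18th: 13991 + 825 = 14816
19th: 14816 + 825 = 15641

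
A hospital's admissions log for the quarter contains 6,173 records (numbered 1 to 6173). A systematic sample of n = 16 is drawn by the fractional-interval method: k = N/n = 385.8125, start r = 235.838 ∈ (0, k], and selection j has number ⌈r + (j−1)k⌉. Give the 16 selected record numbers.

j=1: r + 0k = 235.838 → ⌈·⌉ = 236
j=2: r + 1k = 621.6505 → ⌈·⌉ = 622
j=3: r + 2k = 1007.463 → ⌈·⌉ = 1008
j=4: r + 3k = 1393.2755 → ⌈·⌉ = 1394
j=5: r + 4k = 1779.088 → ⌈·⌉ = 1780
j=6: r + 5k = 2164.9005 → ⌈·⌉ = 2165
j=7: r + 6k = 2550.713 → ⌈·⌉ = 2551
j=8: r + 7k = 2936.5255 → ⌈·⌉ = 2937
j=9: r + 8k = 3322.338 → ⌈·⌉ = 3323
j=10: r + 9k = 3708.1505 → ⌈·⌉ = 3709
j=11: r + 10k = 4093.963 → ⌈·⌉ = 4094
j=12: r + 11k = 4479.7755 → ⌈·⌉ = 4480
j=13: r + 12k = 4865.588 → ⌈·⌉ = 4866
j=14: r + 13k = 5251.4005 → ⌈·⌉ = 5252
j=15: r + 14k = 5637.213 → ⌈·⌉ = 5638
j=16: r + 15k = 6023.0255 → ⌈·⌉ = 6024

236, 622, 1008, 1394, 1780, 2165, 2551, 2937, 3323, 3709, 4094, 4480, 4866, 5252, 5638, 6024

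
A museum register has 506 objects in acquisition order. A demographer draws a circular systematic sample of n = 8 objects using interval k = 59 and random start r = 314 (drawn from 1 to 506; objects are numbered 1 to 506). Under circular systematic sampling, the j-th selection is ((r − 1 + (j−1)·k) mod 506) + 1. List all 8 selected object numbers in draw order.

Selection 1: 314
Selection 2: 314 + 59 = 373
Selection 3: 373 + 59 = 432
Selection 4: 432 + 59 = 491
Selection 5: 491 + 59 = 550 → 550 − 506 = 44
Selection 6: 44 + 59 = 103
Selection 7: 103 + 59 = 162
Selection 8: 162 + 59 = 221

314, 373, 432, 491, 44, 103, 162, 221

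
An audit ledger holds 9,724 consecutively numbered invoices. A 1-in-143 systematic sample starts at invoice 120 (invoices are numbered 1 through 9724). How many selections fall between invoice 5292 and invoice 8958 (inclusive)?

25

k = 143
First selection ≥ 5292: 120 + ⌈(5292−120)/143⌉·143 = 120 + 37×143 = 5411
Last selection ≤ 8958: 120 + ⌊(8958−120)/143⌋·143 = 120 + 61×143 = 8843
Count = 61 − 37 + 1 = 25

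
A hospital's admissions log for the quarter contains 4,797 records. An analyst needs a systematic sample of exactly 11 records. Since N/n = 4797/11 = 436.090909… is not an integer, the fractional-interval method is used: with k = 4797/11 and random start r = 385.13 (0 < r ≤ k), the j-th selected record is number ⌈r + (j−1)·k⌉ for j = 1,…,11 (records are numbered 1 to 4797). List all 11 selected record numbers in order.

386, 822, 1258, 1694, 2130, 2566, 3002, 3438, 3874, 4310, 4747

j=1: r + 0k = 385.13 → ⌈·⌉ = 386
j=2: r + 1k = 821.220909… → ⌈·⌉ = 822
j=3: r + 2k = 1257.311818… → ⌈·⌉ = 1258
j=4: r + 3k = 1693.402727… → ⌈·⌉ = 1694
j=5: r + 4k = 2129.493636… → ⌈·⌉ = 2130
j=6: r + 5k = 2565.584545… → ⌈·⌉ = 2566
j=7: r + 6k = 3001.675454… → ⌈·⌉ = 3002
j=8: r + 7k = 3437.766363… → ⌈·⌉ = 3438
j=9: r + 8k = 3873.857272… → ⌈·⌉ = 3874
j=10: r + 9k = 4309.948181… → ⌈·⌉ = 4310
j=11: r + 10k = 4746.039090… → ⌈·⌉ = 4747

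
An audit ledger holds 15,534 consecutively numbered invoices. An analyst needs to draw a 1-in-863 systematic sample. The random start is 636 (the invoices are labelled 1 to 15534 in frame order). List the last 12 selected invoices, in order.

5814, 6677, 7540, 8403, 9266, 10129, 10992, 11855, 12718, 13581, 14444, 15307

7th selection = 636 + 6×863 = 5814
8th: 5814 + 863 = 6677
9th: 6677 + 863 = 7540
10th: 7540 + 863 = 8403
11th: 8403 + 863 = 9266
12th: 9266 + 863 = 10129
13th: 10129 + 863 = 10992
14th: 10992 + 863 = 11855
15th: 11855 + 863 = 12718
16th: 12718 + 863 = 13581
17th: 13581 + 863 = 14444
18th: 14444 + 863 = 15307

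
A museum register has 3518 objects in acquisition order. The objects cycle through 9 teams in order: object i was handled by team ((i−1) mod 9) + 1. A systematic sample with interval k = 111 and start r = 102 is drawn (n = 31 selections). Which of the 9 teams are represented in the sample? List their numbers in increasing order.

Consecutive selections differ by k = 111, so their team numbers differ by 111 mod 9 = 3.
gcd(111, 9) = 3, so the sample visits 9/3 = 3 distinct residues mod 9.
Start 102 is team 3; the teams hit are 3, 6, 9.

3, 6, 9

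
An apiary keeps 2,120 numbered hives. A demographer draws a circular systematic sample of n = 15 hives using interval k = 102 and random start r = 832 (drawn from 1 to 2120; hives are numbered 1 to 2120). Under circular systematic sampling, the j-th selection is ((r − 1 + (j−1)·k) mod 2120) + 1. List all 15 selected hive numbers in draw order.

Selection 1: 832
Selection 2: 832 + 102 = 934
Selection 3: 934 + 102 = 1036
Selection 4: 1036 + 102 = 1138
Selection 5: 1138 + 102 = 1240
Selection 6: 1240 + 102 = 1342
Selection 7: 1342 + 102 = 1444
Selection 8: 1444 + 102 = 1546
Selection 9: 1546 + 102 = 1648
Selection 10: 1648 + 102 = 1750
Selection 11: 1750 + 102 = 1852
Selection 12: 1852 + 102 = 1954
Selection 13: 1954 + 102 = 2056
Selection 14: 2056 + 102 = 2158 → 2158 − 2120 = 38
Selection 15: 38 + 102 = 140

832, 934, 1036, 1138, 1240, 1342, 1444, 1546, 1648, 1750, 1852, 1954, 2056, 38, 140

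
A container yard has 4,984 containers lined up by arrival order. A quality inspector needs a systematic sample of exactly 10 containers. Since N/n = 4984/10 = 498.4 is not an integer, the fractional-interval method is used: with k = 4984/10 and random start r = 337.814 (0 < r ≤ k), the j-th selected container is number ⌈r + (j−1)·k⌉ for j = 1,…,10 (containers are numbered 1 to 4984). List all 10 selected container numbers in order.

j=1: r + 0k = 337.814 → ⌈·⌉ = 338
j=2: r + 1k = 836.214 → ⌈·⌉ = 837
j=3: r + 2k = 1334.614 → ⌈·⌉ = 1335
j=4: r + 3k = 1833.014 → ⌈·⌉ = 1834
j=5: r + 4k = 2331.414 → ⌈·⌉ = 2332
j=6: r + 5k = 2829.814 → ⌈·⌉ = 2830
j=7: r + 6k = 3328.214 → ⌈·⌉ = 3329
j=8: r + 7k = 3826.614 → ⌈·⌉ = 3827
j=9: r + 8k = 4325.014 → ⌈·⌉ = 4326
j=10: r + 9k = 4823.414 → ⌈·⌉ = 4824

338, 837, 1335, 1834, 2332, 2830, 3329, 3827, 4326, 4824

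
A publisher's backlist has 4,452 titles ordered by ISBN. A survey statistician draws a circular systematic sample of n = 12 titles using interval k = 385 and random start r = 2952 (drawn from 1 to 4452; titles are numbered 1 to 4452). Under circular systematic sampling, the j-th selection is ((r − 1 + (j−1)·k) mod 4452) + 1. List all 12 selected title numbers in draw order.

2952, 3337, 3722, 4107, 40, 425, 810, 1195, 1580, 1965, 2350, 2735

Selection 1: 2952
Selection 2: 2952 + 385 = 3337
Selection 3: 3337 + 385 = 3722
Selection 4: 3722 + 385 = 4107
Selection 5: 4107 + 385 = 4492 → 4492 − 4452 = 40
Selection 6: 40 + 385 = 425
Selection 7: 425 + 385 = 810
Selection 8: 810 + 385 = 1195
Selection 9: 1195 + 385 = 1580
Selection 10: 1580 + 385 = 1965
Selection 11: 1965 + 385 = 2350
Selection 12: 2350 + 385 = 2735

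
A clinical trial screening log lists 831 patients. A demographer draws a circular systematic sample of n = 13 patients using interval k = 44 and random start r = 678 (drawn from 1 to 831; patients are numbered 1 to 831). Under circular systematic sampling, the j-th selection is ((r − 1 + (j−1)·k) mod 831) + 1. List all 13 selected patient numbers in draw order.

Selection 1: 678
Selection 2: 678 + 44 = 722
Selection 3: 722 + 44 = 766
Selection 4: 766 + 44 = 810
Selection 5: 810 + 44 = 854 → 854 − 831 = 23
Selection 6: 23 + 44 = 67
Selection 7: 67 + 44 = 111
Selection 8: 111 + 44 = 155
Selection 9: 155 + 44 = 199
Selection 10: 199 + 44 = 243
Selection 11: 243 + 44 = 287
Selection 12: 287 + 44 = 331
Selection 13: 331 + 44 = 375

678, 722, 766, 810, 23, 67, 111, 155, 199, 243, 287, 331, 375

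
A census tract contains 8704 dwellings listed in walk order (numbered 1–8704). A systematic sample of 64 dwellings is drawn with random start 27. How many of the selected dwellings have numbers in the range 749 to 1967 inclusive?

9

k = 8704/64 = 136
First selection ≥ 749: 27 + ⌈(749−27)/136⌉·136 = 27 + 6×136 = 843
Last selection ≤ 1967: 27 + ⌊(1967−27)/136⌋·136 = 27 + 14×136 = 1931
Count = 14 − 6 + 1 = 9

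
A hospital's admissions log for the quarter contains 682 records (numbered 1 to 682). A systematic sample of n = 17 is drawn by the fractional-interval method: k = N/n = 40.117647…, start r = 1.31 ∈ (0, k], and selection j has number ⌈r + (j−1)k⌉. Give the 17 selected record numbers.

j=1: r + 0k = 1.31 → ⌈·⌉ = 2
j=2: r + 1k = 41.427647… → ⌈·⌉ = 42
j=3: r + 2k = 81.545294… → ⌈·⌉ = 82
j=4: r + 3k = 121.662941… → ⌈·⌉ = 122
j=5: r + 4k = 161.780588… → ⌈·⌉ = 162
j=6: r + 5k = 201.898235… → ⌈·⌉ = 202
j=7: r + 6k = 242.015882… → ⌈·⌉ = 243
j=8: r + 7k = 282.133529… → ⌈·⌉ = 283
j=9: r + 8k = 322.251176… → ⌈·⌉ = 323
j=10: r + 9k = 362.368823… → ⌈·⌉ = 363
j=11: r + 10k = 402.486470… → ⌈·⌉ = 403
j=12: r + 11k = 442.604117… → ⌈·⌉ = 443
j=13: r + 12k = 482.721764… → ⌈·⌉ = 483
j=14: r + 13k = 522.839411… → ⌈·⌉ = 523
j=15: r + 14k = 562.957058… → ⌈·⌉ = 563
j=16: r + 15k = 603.074705… → ⌈·⌉ = 604
j=17: r + 16k = 643.192352… → ⌈·⌉ = 644

2, 42, 82, 122, 162, 202, 243, 283, 323, 363, 403, 443, 483, 523, 563, 604, 644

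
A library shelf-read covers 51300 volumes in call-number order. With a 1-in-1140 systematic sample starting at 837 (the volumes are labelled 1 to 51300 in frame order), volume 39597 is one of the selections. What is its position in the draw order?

k = 1140
position = (39597 − 837)/1140 + 1 = 38760/1140 + 1 = 34 + 1 = 35

35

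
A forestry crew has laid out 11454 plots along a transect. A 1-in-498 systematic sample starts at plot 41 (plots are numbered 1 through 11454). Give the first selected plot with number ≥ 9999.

10001

k = 498
Steps past start: ⌈(9999 − 41)/498⌉ = ⌈9958/498⌉ = 20
Selected plot: 41 + 20×498 = 10001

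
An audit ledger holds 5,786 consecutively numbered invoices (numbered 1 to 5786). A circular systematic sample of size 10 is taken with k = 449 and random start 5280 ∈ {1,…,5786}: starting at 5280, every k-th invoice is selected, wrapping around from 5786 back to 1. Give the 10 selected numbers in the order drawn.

Selection 1: 5280
Selection 2: 5280 + 449 = 5729
Selection 3: 5729 + 449 = 6178 → 6178 − 5786 = 392
Selection 4: 392 + 449 = 841
Selection 5: 841 + 449 = 1290
Selection 6: 1290 + 449 = 1739
Selection 7: 1739 + 449 = 2188
Selection 8: 2188 + 449 = 2637
Selection 9: 2637 + 449 = 3086
Selection 10: 3086 + 449 = 3535

5280, 5729, 392, 841, 1290, 1739, 2188, 2637, 3086, 3535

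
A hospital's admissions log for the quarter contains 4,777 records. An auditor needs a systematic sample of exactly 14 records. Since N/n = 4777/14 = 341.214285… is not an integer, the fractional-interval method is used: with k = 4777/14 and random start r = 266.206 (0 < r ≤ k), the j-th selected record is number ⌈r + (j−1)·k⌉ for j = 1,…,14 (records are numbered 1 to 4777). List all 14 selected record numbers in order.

j=1: r + 0k = 266.206 → ⌈·⌉ = 267
j=2: r + 1k = 607.420285… → ⌈·⌉ = 608
j=3: r + 2k = 948.634571… → ⌈·⌉ = 949
j=4: r + 3k = 1289.848857… → ⌈·⌉ = 1290
j=5: r + 4k = 1631.063142… → ⌈·⌉ = 1632
j=6: r + 5k = 1972.277428… → ⌈·⌉ = 1973
j=7: r + 6k = 2313.491714… → ⌈·⌉ = 2314
j=8: r + 7k = 2654.706 → ⌈·⌉ = 2655
j=9: r + 8k = 2995.920285… → ⌈·⌉ = 2996
j=10: r + 9k = 3337.134571… → ⌈·⌉ = 3338
j=11: r + 10k = 3678.348857… → ⌈·⌉ = 3679
j=12: r + 11k = 4019.563142… → ⌈·⌉ = 4020
j=13: r + 12k = 4360.777428… → ⌈·⌉ = 4361
j=14: r + 13k = 4701.991714… → ⌈·⌉ = 4702

267, 608, 949, 1290, 1632, 1973, 2314, 2655, 2996, 3338, 3679, 4020, 4361, 4702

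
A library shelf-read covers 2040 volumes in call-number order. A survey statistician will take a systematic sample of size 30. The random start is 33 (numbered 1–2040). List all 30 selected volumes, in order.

k = N/n = 2040/30 = 68
volume 1: 33
volume 2: 33 + 68 = 101
volume 3: 101 + 68 = 169
volume 4: 169 + 68 = 237
volume 5: 237 + 68 = 305
volume 6: 305 + 68 = 373
volume 7: 373 + 68 = 441
volume 8: 441 + 68 = 509
volume 9: 509 + 68 = 577
volume 10: 577 + 68 = 645
volume 11: 645 + 68 = 713
volume 12: 713 + 68 = 781
volume 13: 781 + 68 = 849
volume 14: 849 + 68 = 917
volume 15: 917 + 68 = 985
volume 16: 985 + 68 = 1053
volume 17: 1053 + 68 = 1121
volume 18: 1121 + 68 = 1189
volume 19: 1189 + 68 = 1257
volume 20: 1257 + 68 = 1325
volume 21: 1325 + 68 = 1393
volume 22: 1393 + 68 = 1461
volume 23: 1461 + 68 = 1529
volume 24: 1529 + 68 = 1597
volume 25: 1597 + 68 = 1665
volume 26: 1665 + 68 = 1733
volume 27: 1733 + 68 = 1801
volume 28: 1801 + 68 = 1869
volume 29: 1869 + 68 = 1937
volume 30: 1937 + 68 = 2005

33, 101, 169, 237, 305, 373, 441, 509, 577, 645, 713, 781, 849, 917, 985, 1053, 1121, 1189, 1257, 1325, 1393, 1461, 1529, 1597, 1665, 1733, 1801, 1869, 1937, 2005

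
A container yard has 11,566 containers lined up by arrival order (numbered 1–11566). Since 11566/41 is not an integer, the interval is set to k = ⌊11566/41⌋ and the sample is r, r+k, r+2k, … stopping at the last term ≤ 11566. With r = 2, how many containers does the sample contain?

k = ⌊11566/41⌋ = 282
Achieved size = ⌊(11566 − 2)/282⌋ + 1 = ⌊11564/282⌋ + 1 = 41 + 1 = 42
(last selection: 2 + 41×282 = 11564 ≤ 11566; next would be 11846 > 11566)

42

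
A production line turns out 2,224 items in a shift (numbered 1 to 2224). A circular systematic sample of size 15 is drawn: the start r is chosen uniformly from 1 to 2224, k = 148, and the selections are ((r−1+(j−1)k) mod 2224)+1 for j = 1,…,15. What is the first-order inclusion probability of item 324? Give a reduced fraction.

15/2224

For each position j, as r ranges over 1…2224 the j-th selection hits every item exactly once, so item 324 is selected for exactly 15 of the 2224 starts.
Inclusion probability = 15/2224.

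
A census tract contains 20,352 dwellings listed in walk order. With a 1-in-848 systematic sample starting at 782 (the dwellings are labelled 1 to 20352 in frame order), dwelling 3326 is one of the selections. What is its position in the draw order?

4

k = 848
position = (3326 − 782)/848 + 1 = 2544/848 + 1 = 3 + 1 = 4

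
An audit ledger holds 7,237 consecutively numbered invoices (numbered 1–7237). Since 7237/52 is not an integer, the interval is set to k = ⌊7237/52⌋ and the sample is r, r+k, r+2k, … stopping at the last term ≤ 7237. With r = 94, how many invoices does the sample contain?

k = ⌊7237/52⌋ = 139
Achieved size = ⌊(7237 − 94)/139⌋ + 1 = ⌊7143/139⌋ + 1 = 51 + 1 = 52
(last selection: 94 + 51×139 = 7183 ≤ 7237; next would be 7322 > 7237)

52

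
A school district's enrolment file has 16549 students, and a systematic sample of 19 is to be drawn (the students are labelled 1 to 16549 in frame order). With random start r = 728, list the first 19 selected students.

728, 1599, 2470, 3341, 4212, 5083, 5954, 6825, 7696, 8567, 9438, 10309, 11180, 12051, 12922, 13793, 14664, 15535, 16406

k = N/n = 16549/19 = 871
student 1: 728
student 2: 728 + 871 = 1599
student 3: 1599 + 871 = 2470
student 4: 2470 + 871 = 3341
student 5: 3341 + 871 = 4212
student 6: 4212 + 871 = 5083
student 7: 5083 + 871 = 5954
student 8: 5954 + 871 = 6825
student 9: 6825 + 871 = 7696
student 10: 7696 + 871 = 8567
student 11: 8567 + 871 = 9438
student 12: 9438 + 871 = 10309
student 13: 10309 + 871 = 11180
student 14: 11180 + 871 = 12051
student 15: 12051 + 871 = 12922
student 16: 12922 + 871 = 13793
student 17: 13793 + 871 = 14664
student 18: 14664 + 871 = 15535
student 19: 15535 + 871 = 16406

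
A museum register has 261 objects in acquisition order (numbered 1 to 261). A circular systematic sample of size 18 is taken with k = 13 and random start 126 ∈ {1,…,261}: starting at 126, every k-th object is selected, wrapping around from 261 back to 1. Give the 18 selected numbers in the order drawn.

126, 139, 152, 165, 178, 191, 204, 217, 230, 243, 256, 8, 21, 34, 47, 60, 73, 86

Selection 1: 126
Selection 2: 126 + 13 = 139
Selection 3: 139 + 13 = 152
Selection 4: 152 + 13 = 165
Selection 5: 165 + 13 = 178
Selection 6: 178 + 13 = 191
Selection 7: 191 + 13 = 204
Selection 8: 204 + 13 = 217
Selection 9: 217 + 13 = 230
Selection 10: 230 + 13 = 243
Selection 11: 243 + 13 = 256
Selection 12: 256 + 13 = 269 → 269 − 261 = 8
Selection 13: 8 + 13 = 21
Selection 14: 21 + 13 = 34
Selection 15: 34 + 13 = 47
Selection 16: 47 + 13 = 60
Selection 17: 60 + 13 = 73
Selection 18: 73 + 13 = 86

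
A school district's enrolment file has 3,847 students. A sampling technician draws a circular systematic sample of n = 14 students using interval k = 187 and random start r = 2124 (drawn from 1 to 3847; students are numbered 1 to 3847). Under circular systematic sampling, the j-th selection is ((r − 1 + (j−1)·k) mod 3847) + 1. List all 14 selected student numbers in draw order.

2124, 2311, 2498, 2685, 2872, 3059, 3246, 3433, 3620, 3807, 147, 334, 521, 708

Selection 1: 2124
Selection 2: 2124 + 187 = 2311
Selection 3: 2311 + 187 = 2498
Selection 4: 2498 + 187 = 2685
Selection 5: 2685 + 187 = 2872
Selection 6: 2872 + 187 = 3059
Selection 7: 3059 + 187 = 3246
Selection 8: 3246 + 187 = 3433
Selection 9: 3433 + 187 = 3620
Selection 10: 3620 + 187 = 3807
Selection 11: 3807 + 187 = 3994 → 3994 − 3847 = 147
Selection 12: 147 + 187 = 334
Selection 13: 334 + 187 = 521
Selection 14: 521 + 187 = 708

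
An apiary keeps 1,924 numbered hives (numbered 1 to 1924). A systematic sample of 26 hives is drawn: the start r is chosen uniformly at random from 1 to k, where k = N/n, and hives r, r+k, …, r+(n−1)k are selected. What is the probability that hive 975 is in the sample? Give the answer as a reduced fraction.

k = 1924/26 = 74.
Hive 975 is selected iff r ≡ 975 (mod 74); exactly one such r in {1,…,74}.
Inclusion probability = 1/74.

1/74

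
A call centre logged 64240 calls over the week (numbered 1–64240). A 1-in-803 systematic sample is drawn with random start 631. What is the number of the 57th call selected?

k = 803
57th selection = r + (57−1)·k = 631 + 56×803 = 631 + 44968 = 45599

45599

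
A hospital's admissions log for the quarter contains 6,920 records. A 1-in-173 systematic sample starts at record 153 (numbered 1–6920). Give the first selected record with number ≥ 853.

1018

k = 173
Steps past start: ⌈(853 − 153)/173⌉ = ⌈700/173⌉ = 5
Selected record: 153 + 5×173 = 1018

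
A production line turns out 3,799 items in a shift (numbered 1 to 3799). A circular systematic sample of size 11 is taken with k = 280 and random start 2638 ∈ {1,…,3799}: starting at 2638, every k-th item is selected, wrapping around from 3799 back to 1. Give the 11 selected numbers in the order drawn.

2638, 2918, 3198, 3478, 3758, 239, 519, 799, 1079, 1359, 1639

Selection 1: 2638
Selection 2: 2638 + 280 = 2918
Selection 3: 2918 + 280 = 3198
Selection 4: 3198 + 280 = 3478
Selection 5: 3478 + 280 = 3758
Selection 6: 3758 + 280 = 4038 → 4038 − 3799 = 239
Selection 7: 239 + 280 = 519
Selection 8: 519 + 280 = 799
Selection 9: 799 + 280 = 1079
Selection 10: 1079 + 280 = 1359
Selection 11: 1359 + 280 = 1639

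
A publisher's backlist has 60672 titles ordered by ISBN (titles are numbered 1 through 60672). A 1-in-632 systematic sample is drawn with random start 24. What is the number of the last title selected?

60064

k = 632
96th selection = r + (96−1)·k = 24 + 95×632 = 24 + 60040 = 60064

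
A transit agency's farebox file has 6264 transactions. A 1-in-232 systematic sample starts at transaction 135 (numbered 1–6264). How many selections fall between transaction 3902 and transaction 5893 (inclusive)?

8

k = 232
First selection ≥ 3902: 135 + ⌈(3902−135)/232⌉·232 = 135 + 17×232 = 4079
Last selection ≤ 5893: 135 + ⌊(5893−135)/232⌋·232 = 135 + 24×232 = 5703
Count = 24 − 17 + 1 = 8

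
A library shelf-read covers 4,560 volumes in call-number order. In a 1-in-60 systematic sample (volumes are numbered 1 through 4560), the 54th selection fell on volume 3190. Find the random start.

10

k = 60
r = 3190 − (54−1)×60 = 3190 − 3180 = 10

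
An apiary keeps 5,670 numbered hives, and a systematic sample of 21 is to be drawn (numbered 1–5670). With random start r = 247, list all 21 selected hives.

247, 517, 787, 1057, 1327, 1597, 1867, 2137, 2407, 2677, 2947, 3217, 3487, 3757, 4027, 4297, 4567, 4837, 5107, 5377, 5647

k = N/n = 5670/21 = 270
hive 1: 247
hive 2: 247 + 270 = 517
hive 3: 517 + 270 = 787
hive 4: 787 + 270 = 1057
hive 5: 1057 + 270 = 1327
hive 6: 1327 + 270 = 1597
hive 7: 1597 + 270 = 1867
hive 8: 1867 + 270 = 2137
hive 9: 2137 + 270 = 2407
hive 10: 2407 + 270 = 2677
hive 11: 2677 + 270 = 2947
hive 12: 2947 + 270 = 3217
hive 13: 3217 + 270 = 3487
hive 14: 3487 + 270 = 3757
hive 15: 3757 + 270 = 4027
hive 16: 4027 + 270 = 4297
hive 17: 4297 + 270 = 4567
hive 18: 4567 + 270 = 4837
hive 19: 4837 + 270 = 5107
hive 20: 5107 + 270 = 5377
hive 21: 5377 + 270 = 5647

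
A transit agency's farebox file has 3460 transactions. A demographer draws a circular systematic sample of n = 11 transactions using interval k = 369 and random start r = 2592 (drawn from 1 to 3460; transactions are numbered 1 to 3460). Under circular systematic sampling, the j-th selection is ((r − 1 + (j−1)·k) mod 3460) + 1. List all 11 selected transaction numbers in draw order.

2592, 2961, 3330, 239, 608, 977, 1346, 1715, 2084, 2453, 2822

Selection 1: 2592
Selection 2: 2592 + 369 = 2961
Selection 3: 2961 + 369 = 3330
Selection 4: 3330 + 369 = 3699 → 3699 − 3460 = 239
Selection 5: 239 + 369 = 608
Selection 6: 608 + 369 = 977
Selection 7: 977 + 369 = 1346
Selection 8: 1346 + 369 = 1715
Selection 9: 1715 + 369 = 2084
Selection 10: 2084 + 369 = 2453
Selection 11: 2453 + 369 = 2822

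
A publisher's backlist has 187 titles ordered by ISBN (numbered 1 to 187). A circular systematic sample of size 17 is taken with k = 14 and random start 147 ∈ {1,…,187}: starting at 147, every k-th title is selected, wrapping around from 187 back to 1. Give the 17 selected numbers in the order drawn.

147, 161, 175, 2, 16, 30, 44, 58, 72, 86, 100, 114, 128, 142, 156, 170, 184

Selection 1: 147
Selection 2: 147 + 14 = 161
Selection 3: 161 + 14 = 175
Selection 4: 175 + 14 = 189 → 189 − 187 = 2
Selection 5: 2 + 14 = 16
Selection 6: 16 + 14 = 30
Selection 7: 30 + 14 = 44
Selection 8: 44 + 14 = 58
Selection 9: 58 + 14 = 72
Selection 10: 72 + 14 = 86
Selection 11: 86 + 14 = 100
Selection 12: 100 + 14 = 114
Selection 13: 114 + 14 = 128
Selection 14: 128 + 14 = 142
Selection 15: 142 + 14 = 156
Selection 16: 156 + 14 = 170
Selection 17: 170 + 14 = 184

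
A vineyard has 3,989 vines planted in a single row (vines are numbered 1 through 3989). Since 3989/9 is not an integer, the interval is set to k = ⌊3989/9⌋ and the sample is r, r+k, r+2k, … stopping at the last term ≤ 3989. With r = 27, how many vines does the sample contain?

9

k = ⌊3989/9⌋ = 443
Achieved size = ⌊(3989 − 27)/443⌋ + 1 = ⌊3962/443⌋ + 1 = 8 + 1 = 9
(last selection: 27 + 8×443 = 3571 ≤ 3989; next would be 4014 > 3989)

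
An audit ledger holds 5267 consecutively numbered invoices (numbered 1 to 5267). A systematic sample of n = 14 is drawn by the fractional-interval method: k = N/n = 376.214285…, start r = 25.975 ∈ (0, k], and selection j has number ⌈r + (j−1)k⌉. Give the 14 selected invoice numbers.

26, 403, 779, 1155, 1531, 1908, 2284, 2660, 3036, 3412, 3789, 4165, 4541, 4917

j=1: r + 0k = 25.975 → ⌈·⌉ = 26
j=2: r + 1k = 402.189285… → ⌈·⌉ = 403
j=3: r + 2k = 778.403571… → ⌈·⌉ = 779
j=4: r + 3k = 1154.617857… → ⌈·⌉ = 1155
j=5: r + 4k = 1530.832142… → ⌈·⌉ = 1531
j=6: r + 5k = 1907.046428… → ⌈·⌉ = 1908
j=7: r + 6k = 2283.260714… → ⌈·⌉ = 2284
j=8: r + 7k = 2659.475 → ⌈·⌉ = 2660
j=9: r + 8k = 3035.689285… → ⌈·⌉ = 3036
j=10: r + 9k = 3411.903571… → ⌈·⌉ = 3412
j=11: r + 10k = 3788.117857… → ⌈·⌉ = 3789
j=12: r + 11k = 4164.332142… → ⌈·⌉ = 4165
j=13: r + 12k = 4540.546428… → ⌈·⌉ = 4541
j=14: r + 13k = 4916.760714… → ⌈·⌉ = 4917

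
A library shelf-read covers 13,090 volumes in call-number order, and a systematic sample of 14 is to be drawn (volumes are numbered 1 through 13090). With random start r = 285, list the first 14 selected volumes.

k = N/n = 13090/14 = 935
volume 1: 285
volume 2: 285 + 935 = 1220
volume 3: 1220 + 935 = 2155
volume 4: 2155 + 935 = 3090
volume 5: 3090 + 935 = 4025
volume 6: 4025 + 935 = 4960
volume 7: 4960 + 935 = 5895
volume 8: 5895 + 935 = 6830
volume 9: 6830 + 935 = 7765
volume 10: 7765 + 935 = 8700
volume 11: 8700 + 935 = 9635
volume 12: 9635 + 935 = 10570
volume 13: 10570 + 935 = 11505
volume 14: 11505 + 935 = 12440

285, 1220, 2155, 3090, 4025, 4960, 5895, 6830, 7765, 8700, 9635, 10570, 11505, 12440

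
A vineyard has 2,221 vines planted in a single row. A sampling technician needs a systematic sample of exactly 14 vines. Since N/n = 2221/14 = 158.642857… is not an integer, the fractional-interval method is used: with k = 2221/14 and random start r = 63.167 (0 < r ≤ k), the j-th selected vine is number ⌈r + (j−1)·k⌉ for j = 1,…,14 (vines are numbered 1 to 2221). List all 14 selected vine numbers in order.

64, 222, 381, 540, 698, 857, 1016, 1174, 1333, 1491, 1650, 1809, 1967, 2126

j=1: r + 0k = 63.167 → ⌈·⌉ = 64
j=2: r + 1k = 221.809857… → ⌈·⌉ = 222
j=3: r + 2k = 380.452714… → ⌈·⌉ = 381
j=4: r + 3k = 539.095571… → ⌈·⌉ = 540
j=5: r + 4k = 697.738428… → ⌈·⌉ = 698
j=6: r + 5k = 856.381285… → ⌈·⌉ = 857
j=7: r + 6k = 1015.024142… → ⌈·⌉ = 1016
j=8: r + 7k = 1173.667 → ⌈·⌉ = 1174
j=9: r + 8k = 1332.309857… → ⌈·⌉ = 1333
j=10: r + 9k = 1490.952714… → ⌈·⌉ = 1491
j=11: r + 10k = 1649.595571… → ⌈·⌉ = 1650
j=12: r + 11k = 1808.238428… → ⌈·⌉ = 1809
j=13: r + 12k = 1966.881285… → ⌈·⌉ = 1967
j=14: r + 13k = 2125.524142… → ⌈·⌉ = 2126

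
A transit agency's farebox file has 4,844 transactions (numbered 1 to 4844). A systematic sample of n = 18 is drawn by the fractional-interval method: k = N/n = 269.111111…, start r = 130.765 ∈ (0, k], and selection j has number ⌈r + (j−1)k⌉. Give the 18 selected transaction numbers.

131, 400, 669, 939, 1208, 1477, 1746, 2015, 2284, 2553, 2822, 3091, 3361, 3630, 3899, 4168, 4437, 4706

j=1: r + 0k = 130.765 → ⌈·⌉ = 131
j=2: r + 1k = 399.876111… → ⌈·⌉ = 400
j=3: r + 2k = 668.987222… → ⌈·⌉ = 669
j=4: r + 3k = 938.098333… → ⌈·⌉ = 939
j=5: r + 4k = 1207.209444… → ⌈·⌉ = 1208
j=6: r + 5k = 1476.320555… → ⌈·⌉ = 1477
j=7: r + 6k = 1745.431666… → ⌈·⌉ = 1746
j=8: r + 7k = 2014.542777… → ⌈·⌉ = 2015
j=9: r + 8k = 2283.653888… → ⌈·⌉ = 2284
j=10: r + 9k = 2552.765 → ⌈·⌉ = 2553
j=11: r + 10k = 2821.876111… → ⌈·⌉ = 2822
j=12: r + 11k = 3090.987222… → ⌈·⌉ = 3091
j=13: r + 12k = 3360.098333… → ⌈·⌉ = 3361
j=14: r + 13k = 3629.209444… → ⌈·⌉ = 3630
j=15: r + 14k = 3898.320555… → ⌈·⌉ = 3899
j=16: r + 15k = 4167.431666… → ⌈·⌉ = 4168
j=17: r + 16k = 4436.542777… → ⌈·⌉ = 4437
j=18: r + 17k = 4705.653888… → ⌈·⌉ = 4706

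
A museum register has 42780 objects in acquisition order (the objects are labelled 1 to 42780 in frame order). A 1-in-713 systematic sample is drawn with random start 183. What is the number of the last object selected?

k = 713
60th selection = r + (60−1)·k = 183 + 59×713 = 183 + 42067 = 42250

42250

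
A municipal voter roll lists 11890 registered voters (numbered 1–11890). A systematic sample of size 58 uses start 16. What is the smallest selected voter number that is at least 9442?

9446

k = 11890/58 = 205
Steps past start: ⌈(9442 − 16)/205⌉ = ⌈9426/205⌉ = 46
Selected voter: 16 + 46×205 = 9446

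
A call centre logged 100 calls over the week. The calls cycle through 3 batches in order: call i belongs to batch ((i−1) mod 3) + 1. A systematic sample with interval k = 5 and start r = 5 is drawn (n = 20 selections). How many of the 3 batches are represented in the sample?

Consecutive selections differ by k = 5, so their batch numbers differ by 5 mod 3 = 2.
gcd(5, 3) = 1, so the sample visits 3/1 = 3 distinct residues mod 3.
Start 5 is batch 2; the batches hit are 1, 2, 3.

3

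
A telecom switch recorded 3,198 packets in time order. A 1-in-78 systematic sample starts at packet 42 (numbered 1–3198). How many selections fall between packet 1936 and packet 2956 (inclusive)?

k = 78
First selection ≥ 1936: 42 + ⌈(1936−42)/78⌉·78 = 42 + 25×78 = 1992
Last selection ≤ 2956: 42 + ⌊(2956−42)/78⌋·78 = 42 + 37×78 = 2928
Count = 37 − 25 + 1 = 13

13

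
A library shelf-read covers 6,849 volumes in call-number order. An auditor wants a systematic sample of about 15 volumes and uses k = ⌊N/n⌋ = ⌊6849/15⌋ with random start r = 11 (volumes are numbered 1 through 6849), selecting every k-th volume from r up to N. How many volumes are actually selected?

15

k = ⌊6849/15⌋ = 456
Achieved size = ⌊(6849 − 11)/456⌋ + 1 = ⌊6838/456⌋ + 1 = 14 + 1 = 15
(last selection: 11 + 14×456 = 6395 ≤ 6849; next would be 6851 > 6849)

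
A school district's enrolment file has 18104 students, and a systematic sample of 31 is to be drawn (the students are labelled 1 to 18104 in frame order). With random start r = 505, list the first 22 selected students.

k = N/n = 18104/31 = 584
student 1: 505
student 2: 505 + 584 = 1089
student 3: 1089 + 584 = 1673
student 4: 1673 + 584 = 2257
student 5: 2257 + 584 = 2841
student 6: 2841 + 584 = 3425
student 7: 3425 + 584 = 4009
student 8: 4009 + 584 = 4593
student 9: 4593 + 584 = 5177
student 10: 5177 + 584 = 5761
student 11: 5761 + 584 = 6345
student 12: 6345 + 584 = 6929
student 13: 6929 + 584 = 7513
student 14: 7513 + 584 = 8097
student 15: 8097 + 584 = 8681
student 16: 8681 + 584 = 9265
student 17: 9265 + 584 = 9849
student 18: 9849 + 584 = 10433
student 19: 10433 + 584 = 11017
student 20: 11017 + 584 = 11601
student 21: 11601 + 584 = 12185
student 22: 12185 + 584 = 12769

505, 1089, 1673, 2257, 2841, 3425, 4009, 4593, 5177, 5761, 6345, 6929, 7513, 8097, 8681, 9265, 9849, 10433, 11017, 11601, 12185, 12769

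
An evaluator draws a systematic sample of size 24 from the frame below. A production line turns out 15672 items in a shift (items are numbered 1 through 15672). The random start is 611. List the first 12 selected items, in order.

611, 1264, 1917, 2570, 3223, 3876, 4529, 5182, 5835, 6488, 7141, 7794

k = N/n = 15672/24 = 653
item 1: 611
item 2: 611 + 653 = 1264
item 3: 1264 + 653 = 1917
item 4: 1917 + 653 = 2570
item 5: 2570 + 653 = 3223
item 6: 3223 + 653 = 3876
item 7: 3876 + 653 = 4529
item 8: 4529 + 653 = 5182
item 9: 5182 + 653 = 5835
item 10: 5835 + 653 = 6488
item 11: 6488 + 653 = 7141
item 12: 7141 + 653 = 7794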